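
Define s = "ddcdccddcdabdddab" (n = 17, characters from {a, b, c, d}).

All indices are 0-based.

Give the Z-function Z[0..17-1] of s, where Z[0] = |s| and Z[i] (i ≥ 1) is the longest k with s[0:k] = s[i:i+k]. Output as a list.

[17, 1, 0, 1, 0, 0, 4, 1, 0, 1, 0, 0, 2, 2, 1, 0, 0]

Z[0]=17
i=1: i≥r, start 0; Z[1]=1 grow→box=[1,2)
i=2: i≥r, start 0; Z[2]=0
i=3: i≥r, start 0; Z[3]=1 grow→box=[3,4)
i=4: i≥r, start 0; Z[4]=0
i=5: i≥r, start 0; Z[5]=0
i=6: i≥r, start 0; Z[6]=4 grow→box=[6,10)
i=7: min(r-i=3, Z[1]=1)=1; Z[7]=1
i=8: min(r-i=2, Z[2]=0)=0; Z[8]=0
i=9: min(r-i=1, Z[3]=1)=1; Z[9]=1
i=10: i≥r, start 0; Z[10]=0
i=11: i≥r, start 0; Z[11]=0
i=12: i≥r, start 0; Z[12]=2 grow→box=[12,14)
i=13: min(r-i=1, Z[1]=1)=1; Z[13]=2 grow→box=[13,15)
i=14: min(r-i=1, Z[1]=1)=1; Z[14]=1
i=15: i≥r, start 0; Z[15]=0
i=16: i≥r, start 0; Z[16]=0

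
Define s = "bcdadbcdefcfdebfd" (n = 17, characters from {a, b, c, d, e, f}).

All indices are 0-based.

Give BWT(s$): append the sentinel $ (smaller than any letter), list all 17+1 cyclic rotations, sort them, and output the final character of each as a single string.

rank  rotation            last
    0  $bcdadbcdefcfdebfd  d
    1  adbcdefcfdebfd$bcd  d
    2  bcdadbcdefcfdebfd$  $
    3  bcdefcfdebfd$bcdad  d
    4  bfd$bcdadbcdefcfde  e
    5  cdadbcdefcfdebfd$b  b
    6  cdefcfdebfd$bcdadb  b
    7  cfdebfd$bcdadbcdef  f
    8  d$bcdadbcdefcfdebf  f
    9  dadbcdefcfdebfd$bc  c
   10  dbcdefcfdebfd$bcda  a
   11  debfd$bcdadbcdefcf  f
   12  defcfdebfd$bcdadbc  c
   13  ebfd$bcdadbcdefcfd  d
   14  efcfdebfd$bcdadbcd  d
   15  fcfdebfd$bcdadbcde  e
   16  fd$bcdadbcdefcfdeb  b
   17  fdebfd$bcdadbcdefc  c

dd$debbffcafcddebc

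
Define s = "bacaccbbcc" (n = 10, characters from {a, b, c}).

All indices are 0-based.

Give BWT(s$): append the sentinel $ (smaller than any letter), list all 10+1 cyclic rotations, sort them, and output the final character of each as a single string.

cbc$cbcacba

rank  rotation     last
    0  $bacaccbbcc  c
    1  acaccbbcc$b  b
    2  accbbcc$bac  c
    3  bacaccbbcc$  $
    4  bbcc$bacacc  c
    5  bcc$bacaccb  b
    6  c$bacaccbbc  c
    7  caccbbcc$ba  a
    8  cbbcc$bacac  c
    9  cc$bacaccbb  b
   10  ccbbcc$baca  a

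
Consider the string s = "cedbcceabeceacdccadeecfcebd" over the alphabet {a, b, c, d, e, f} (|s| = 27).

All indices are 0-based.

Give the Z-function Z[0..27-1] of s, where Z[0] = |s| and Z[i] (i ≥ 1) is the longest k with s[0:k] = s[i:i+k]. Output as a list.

[27, 0, 0, 0, 1, 2, 0, 0, 0, 0, 2, 0, 0, 1, 0, 1, 1, 0, 0, 0, 0, 1, 0, 2, 0, 0, 0]

Z[0]=27
i=1: i≥r, start 0; Z[1]=0
i=2: i≥r, start 0; Z[2]=0
i=3: i≥r, start 0; Z[3]=0
i=4: i≥r, start 0; Z[4]=1 extend→box=[4,5)
i=5: i≥r, start 0; Z[5]=2 extend→box=[5,7)
i=6: min(r-i=1, Z[1]=0)=0; Z[6]=0
i=7: i≥r, start 0; Z[7]=0
i=8: i≥r, start 0; Z[8]=0
i=9: i≥r, start 0; Z[9]=0
i=10: i≥r, start 0; Z[10]=2 extend→box=[10,12)
i=11: min(r-i=1, Z[1]=0)=0; Z[11]=0
i=12: i≥r, start 0; Z[12]=0
i=13: i≥r, start 0; Z[13]=1 extend→box=[13,14)
i=14: i≥r, start 0; Z[14]=0
i=15: i≥r, start 0; Z[15]=1 extend→box=[15,16)
i=16: i≥r, start 0; Z[16]=1 extend→box=[16,17)
i=17: i≥r, start 0; Z[17]=0
i=18: i≥r, start 0; Z[18]=0
i=19: i≥r, start 0; Z[19]=0
i=20: i≥r, start 0; Z[20]=0
i=21: i≥r, start 0; Z[21]=1 extend→box=[21,22)
i=22: i≥r, start 0; Z[22]=0
i=23: i≥r, start 0; Z[23]=2 extend→box=[23,25)
i=24: min(r-i=1, Z[1]=0)=0; Z[24]=0
i=25: i≥r, start 0; Z[25]=0
i=26: i≥r, start 0; Z[26]=0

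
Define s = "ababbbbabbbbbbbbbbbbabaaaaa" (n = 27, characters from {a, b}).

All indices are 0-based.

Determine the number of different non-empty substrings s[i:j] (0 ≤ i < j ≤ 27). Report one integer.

265

rank | idx | suffix
   0 |  26 | a
   1 |  25 | aa
   2 |  24 | aaa
   3 |  23 | aaaa
   4 |  22 | aaaaa
   5 |  20 | abaaaaa
   6 |   0 | ababbbbabbbbbbbbbbbbabaaaaa
   7 |   2 | abbbbabbbbbbbbbbbbabaaaaa
   8 |   7 | abbbbbbbbbbbbabaaaaa
   9 |  21 | baaaaa
  10 |  19 | babaaaaa
  11 |   1 | babbbbabbbbbbbbbbbbabaaaaa
  12 |   6 | babbbbbbbbbbbbabaaaaa
  13 |  18 | bbabaaaaa
  14 |   5 | bbabbbbbbbbbbbbabaaaaa
  15 |  17 | bbbabaaaaa
  16 |   4 | bbbabbbbbbbbbbbbabaaaaa
  17 |  16 | bbbbabaaaaa
  18 |   3 | bbbbabbbbbbbbbbbbabaaaaa
  19 |  15 | bbbbbabaaaaa
  20 |  14 | bbbbbbabaaaaa
  21 |  13 | bbbbbbbabaaaaa
  22 |  12 | bbbbbbbbabaaaaa
  23 |  11 | bbbbbbbbbabaaaaa
  24 |  10 | bbbbbbbbbbabaaaaa
  25 |   9 | bbbbbbbbbbbabaaaaa
  26 |   8 | bbbbbbbbbbbbabaaaaa

SA = [26, 25, 24, 23, 22, 20, 0, 2, 7, 21, 19, 1, 6, 18, 5, 17, 4, 16, 3, 15, 14, 13, 12, 11, 10, 9, 8]
i: (SA[i-1],SA[i]) lcp shared
  1: (26,25) 1 'a'
  2: (25,24) 2 'aa'
  3: (24,23) 3 'aaa'
  4: (23,22) 4 'aaaa'
  5: (22,20) 1 'a'
  6: (20,0) 3 'aba'
  7: (0,2) 2 'ab'
  8: (2,7) 5 'abbbb'
  9: (7,21) 0 ''
  10: (21,19) 2 'ba'
  11: (19,1) 3 'bab'
  12: (1,6) 6 'babbbb'
  13: (6,18) 1 'b'
  14: (18,5) 4 'bbab'
  15: (5,17) 2 'bb'
  16: (17,4) 5 'bbbab'
  17: (4,16) 3 'bbb'
  18: (16,3) 6 'bbbbab'
  19: (3,15) 4 'bbbb'
  20: (15,14) 5 'bbbbb'
  21: (14,13) 6 'bbbbbb'
  22: (13,12) 7 'bbbbbbb'
  23: (12,11) 8 'bbbbbbbb'
  24: (11,10) 9 'bbbbbbbbb'
  25: (10,9) 10 'bbbbbbbbbb'
  26: (9,8) 11 'bbbbbbbbbbb'

n(n+1)/2 = 27·28/2 = 378
Σ LCP = 0 + 1 + 2 + 3 + 4 + 1 + 3 + 2 + 5 + 0 + 2 + 3 + 6 + 1 + 4 + 2 + 5 + 3 + 6 + 4 + 5 + 6 + 7 + 8 + 9 + 10 + 11 = 113
distinct = 378 − 113 = 265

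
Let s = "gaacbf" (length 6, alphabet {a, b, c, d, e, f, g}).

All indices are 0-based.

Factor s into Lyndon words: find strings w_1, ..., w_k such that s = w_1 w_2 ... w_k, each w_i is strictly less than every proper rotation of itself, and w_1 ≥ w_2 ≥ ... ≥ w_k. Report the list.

["g", "aacbf"]

emit factor 1: 'g' (i=0, period=1)
emit factor 2: 'aacbf' (i=1, period=5)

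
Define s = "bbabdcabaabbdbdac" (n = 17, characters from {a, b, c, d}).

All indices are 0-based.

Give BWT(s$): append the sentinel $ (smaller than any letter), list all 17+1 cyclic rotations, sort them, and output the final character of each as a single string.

cbcabdab$adbaadbbb

rank  rotation            last
    0  $bbabdcabaabbdbdac  c
    1  aabbdbdac$bbabdcab  b
    2  abaabbdbdac$bbabdc  c
    3  abbdbdac$bbabdcaba  a
    4  abdcabaabbdbdac$bb  b
    5  ac$bbabdcabaabbdbd  d
    6  baabbdbdac$bbabdca  a
    7  babdcabaabbdbdac$b  b
    8  bbabdcabaabbdbdac$  $
    9  bbdbdac$bbabdcabaa  a
   10  bdac$bbabdcabaabbd  d
   11  bdbdac$bbabdcabaab  b
   12  bdcabaabbdbdac$bba  a
   13  c$bbabdcabaabbdbda  a
   14  cabaabbdbdac$bbabd  d
   15  dac$bbabdcabaabbdb  b
   16  dbdac$bbabdcabaabb  b
   17  dcabaabbdbdac$bbab  b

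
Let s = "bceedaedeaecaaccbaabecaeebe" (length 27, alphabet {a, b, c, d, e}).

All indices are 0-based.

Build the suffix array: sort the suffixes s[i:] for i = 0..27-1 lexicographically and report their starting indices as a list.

[17, 12, 18, 13, 9, 5, 22, 16, 0, 25, 19, 11, 21, 15, 14, 1, 4, 7, 26, 8, 24, 10, 20, 3, 6, 23, 2]

rank→(start, suffix):
  0 → (17, 'aabecaeebe')
  1 → (12, 'aaccbaabecaeebe')
  2 → (18, 'abecaeebe')
  3 → (13, 'accbaabecaeebe')
  4 → (9, 'aecaaccbaabecaeebe')
  5 → (5, 'aedeaecaaccbaabecaeebe')
  6 → (22, 'aeebe')
  7 → (16, 'baabecaeebe')
  8 → (0, 'bceedaedeaecaaccbaabecaeebe')
  9 → (25, 'be')
  10 → (19, 'becaeebe')
  11 → (11, 'caaccbaabecaeebe')
  12 → (21, 'caeebe')
  13 → (15, 'cbaabecaeebe')
  14 → (14, 'ccbaabecaeebe')
  15 → (1, 'ceedaedeaecaaccbaabecaeebe')
  16 → (4, 'daedeaecaaccbaabecaeebe')
  17 → (7, 'deaecaaccbaabecaeebe')
  18 → (26, 'e')
  19 → (8, 'eaecaaccbaabecaeebe')
  20 → (24, 'ebe')
  21 → (10, 'ecaaccbaabecaeebe')
  22 → (20, 'ecaeebe')
  23 → (3, 'edaedeaecaaccbaabecaeebe')
  24 → (6, 'edeaecaaccbaabecaeebe')
  25 → (23, 'eebe')
  26 → (2, 'eedaedeaecaaccbaabecaeebe')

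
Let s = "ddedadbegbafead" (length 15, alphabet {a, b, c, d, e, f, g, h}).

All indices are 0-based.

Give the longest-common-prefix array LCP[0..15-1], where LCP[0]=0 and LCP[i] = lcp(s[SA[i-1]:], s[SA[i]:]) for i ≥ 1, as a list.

sorted suffixes:
  #0 SA[0]=13  'ad'
  #1 SA[1]=4  'adbegbafead'
  #2 SA[2]=10  'afead'
  #3 SA[3]=9  'bafead'
  #4 SA[4]=6  'begbafead'
  #5 SA[5]=14  'd'
  #6 SA[6]=3  'dadbegbafead'
  #7 SA[7]=5  'dbegbafead'
  #8 SA[8]=0  'ddedadbegbafead'
  #9 SA[9]=1  'dedadbegbafead'
  #10 SA[10]=12  'ead'
  #11 SA[11]=2  'edadbegbafead'
  #12 SA[12]=7  'egbafead'
  #13 SA[13]=11  'fead'
  #14 SA[14]=8  'gbafead'

SA = [13, 4, 10, 9, 6, 14, 3, 5, 0, 1, 12, 2, 7, 11, 8]
rank  pair      lcp
   1  s[13:],s[4:]  2  'ad'
   2  s[4:],s[10:]  1  'a'
   3  s[10:],s[9:]  0  ''
   4  s[9:],s[6:]  1  'b'
   5  s[6:],s[14:]  0  ''
   6  s[14:],s[3:]  1  'd'
   7  s[3:],s[5:]  1  'd'
   8  s[5:],s[0:]  1  'd'
   9  s[0:],s[1:]  1  'd'
  10  s[1:],s[12:]  0  ''
  11  s[12:],s[2:]  1  'e'
  12  s[2:],s[7:]  1  'e'
  13  s[7:],s[11:]  0  ''
  14  s[11:],s[8:]  0  ''

[0, 2, 1, 0, 1, 0, 1, 1, 1, 1, 0, 1, 1, 0, 0]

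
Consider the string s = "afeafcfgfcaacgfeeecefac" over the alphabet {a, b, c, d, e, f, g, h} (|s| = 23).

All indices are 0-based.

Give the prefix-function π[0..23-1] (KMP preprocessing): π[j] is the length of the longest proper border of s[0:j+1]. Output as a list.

π[0] = 0
j=1 s[j]='f': π[1]=0 (border '')
j=2 s[j]='e': π[2]=0 (border '')
j=3 s[j]='a': π[3]=1 (border 'a')
j=4 s[j]='f': π[4]=2 (border 'af')
j=5 s[j]='c': k: 2→0; π[5]=0 (border '')
j=6 s[j]='f': π[6]=0 (border '')
j=7 s[j]='g': π[7]=0 (border '')
j=8 s[j]='f': π[8]=0 (border '')
j=9 s[j]='c': π[9]=0 (border '')
j=10 s[j]='a': π[10]=1 (border 'a')
j=11 s[j]='a': k: 1→0; π[11]=1 (border 'a')
j=12 s[j]='c': k: 1→0; π[12]=0 (border '')
j=13 s[j]='g': π[13]=0 (border '')
j=14 s[j]='f': π[14]=0 (border '')
j=15 s[j]='e': π[15]=0 (border '')
j=16 s[j]='e': π[16]=0 (border '')
j=17 s[j]='e': π[17]=0 (border '')
j=18 s[j]='c': π[18]=0 (border '')
j=19 s[j]='e': π[19]=0 (border '')
j=20 s[j]='f': π[20]=0 (border '')
j=21 s[j]='a': π[21]=1 (border 'a')
j=22 s[j]='c': k: 1→0; π[22]=0 (border '')

[0, 0, 0, 1, 2, 0, 0, 0, 0, 0, 1, 1, 0, 0, 0, 0, 0, 0, 0, 0, 0, 1, 0]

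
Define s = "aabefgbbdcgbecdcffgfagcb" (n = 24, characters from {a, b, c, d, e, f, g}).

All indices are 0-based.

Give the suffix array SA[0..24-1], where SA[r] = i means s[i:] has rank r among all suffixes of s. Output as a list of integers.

[0, 1, 20, 23, 6, 7, 11, 2, 22, 13, 15, 9, 14, 8, 12, 3, 19, 16, 4, 17, 5, 10, 21, 18]

rank | idx | suffix
   0 |   0 | aabefgbbdcgbecdcffgfagcb
   1 |   1 | abefgbbdcgbecdcffgfagcb
   2 |  20 | agcb
   3 |  23 | b
   4 |   6 | bbdcgbecdcffgfagcb
   5 |   7 | bdcgbecdcffgfagcb
   6 |  11 | becdcffgfagcb
   7 |   2 | befgbbdcgbecdcffgfagcb
   8 |  22 | cb
   9 |  13 | cdcffgfagcb
  10 |  15 | cffgfagcb
  11 |   9 | cgbecdcffgfagcb
  12 |  14 | dcffgfagcb
  13 |   8 | dcgbecdcffgfagcb
  14 |  12 | ecdcffgfagcb
  15 |   3 | efgbbdcgbecdcffgfagcb
  16 |  19 | fagcb
  17 |  16 | ffgfagcb
  18 |   4 | fgbbdcgbecdcffgfagcb
  19 |  17 | fgfagcb
  20 |   5 | gbbdcgbecdcffgfagcb
  21 |  10 | gbecdcffgfagcb
  22 |  21 | gcb
  23 |  18 | gfagcb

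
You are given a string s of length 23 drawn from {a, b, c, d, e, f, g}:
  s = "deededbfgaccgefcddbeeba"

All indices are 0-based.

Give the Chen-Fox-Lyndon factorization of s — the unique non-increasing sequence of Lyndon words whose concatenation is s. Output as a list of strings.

["dee", "de", "d", "bfg", "accgefcddbeeb", "a"]

emit factor 1: 'dee' (i=0, period=3)
emit factor 2: 'de' (i=3, period=2)
emit factor 3: 'd' (i=5, period=1)
emit factor 4: 'bfg' (i=6, period=3)
emit factor 5: 'accgefcddbeeb' (i=9, period=13)
emit factor 6: 'a' (i=22, period=1)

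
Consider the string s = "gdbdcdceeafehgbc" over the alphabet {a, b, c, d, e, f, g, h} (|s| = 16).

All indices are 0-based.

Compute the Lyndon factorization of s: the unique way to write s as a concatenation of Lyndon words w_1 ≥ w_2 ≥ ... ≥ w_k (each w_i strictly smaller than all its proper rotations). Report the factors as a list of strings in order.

emit factor 1: 'g' (i=0, period=1)
emit factor 2: 'd' (i=1, period=1)
emit factor 3: 'bdcdcee' (i=2, period=7)
emit factor 4: 'afehgbc' (i=9, period=7)

["g", "d", "bdcdcee", "afehgbc"]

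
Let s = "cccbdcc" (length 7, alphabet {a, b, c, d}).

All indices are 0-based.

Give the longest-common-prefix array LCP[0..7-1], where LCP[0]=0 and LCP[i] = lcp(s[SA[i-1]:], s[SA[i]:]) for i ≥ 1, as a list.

[0, 0, 1, 1, 2, 2, 0]

rank→(start, suffix):
  0 → (3, 'bdcc')
  1 → (6, 'c')
  2 → (2, 'cbdcc')
  3 → (5, 'cc')
  4 → (1, 'ccbdcc')
  5 → (0, 'cccbdcc')
  6 → (4, 'dcc')

SA = [3, 6, 2, 5, 1, 0, 4]
rank  pair      lcp
   1  s[3:],s[6:]  0  ''
   2  s[6:],s[2:]  1  'c'
   3  s[2:],s[5:]  1  'c'
   4  s[5:],s[1:]  2  'cc'
   5  s[1:],s[0:]  2  'cc'
   6  s[0:],s[4:]  0  ''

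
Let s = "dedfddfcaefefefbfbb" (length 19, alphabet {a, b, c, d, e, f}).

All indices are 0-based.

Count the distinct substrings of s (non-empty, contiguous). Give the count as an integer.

rank→(start, suffix):
  0 → (8, 'aefefefbfbb')
  1 → (18, 'b')
  2 → (17, 'bb')
  3 → (15, 'bfbb')
  4 → (7, 'caefefefbfbb')
  5 → (4, 'ddfcaefefefbfbb')
  6 → (0, 'dedfddfcaefefefbfbb')
  7 → (5, 'dfcaefefefbfbb')
  8 → (2, 'dfddfcaefefefbfbb')
  9 → (1, 'edfddfcaefefefbfbb')
  10 → (13, 'efbfbb')
  11 → (11, 'efefbfbb')
  12 → (9, 'efefefbfbb')
  13 → (16, 'fbb')
  14 → (14, 'fbfbb')
  15 → (6, 'fcaefefefbfbb')
  16 → (3, 'fddfcaefefefbfbb')
  17 → (12, 'fefbfbb')
  18 → (10, 'fefefbfbb')

SA = [8, 18, 17, 15, 7, 4, 0, 5, 2, 1, 13, 11, 9, 16, 14, 6, 3, 12, 10]
i: (SA[i-1],SA[i]) lcp shared
  1: (8,18) 0 ''
  2: (18,17) 1 'b'
  3: (17,15) 1 'b'
  4: (15,7) 0 ''
  5: (7,4) 0 ''
  6: (4,0) 1 'd'
  7: (0,5) 1 'd'
  8: (5,2) 2 'df'
  9: (2,1) 0 ''
  10: (1,13) 1 'e'
  11: (13,11) 2 'ef'
  12: (11,9) 4 'efef'
  13: (9,16) 0 ''
  14: (16,14) 2 'fb'
  15: (14,6) 1 'f'
  16: (6,3) 1 'f'
  17: (3,12) 1 'f'
  18: (12,10) 3 'fef'

n(n+1)/2 = 19·20/2 = 190
Σ LCP = 0 + 0 + 1 + 1 + 0 + 0 + 1 + 1 + 2 + 0 + 1 + 2 + 4 + 0 + 2 + 1 + 1 + 1 + 3 = 21
distinct = 190 − 21 = 169

169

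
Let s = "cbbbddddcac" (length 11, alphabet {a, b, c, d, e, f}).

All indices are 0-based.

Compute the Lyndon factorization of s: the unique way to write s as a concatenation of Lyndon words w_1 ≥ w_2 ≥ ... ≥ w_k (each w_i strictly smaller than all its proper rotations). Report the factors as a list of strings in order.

emit factor 1: 'c' (i=0, period=1)
emit factor 2: 'bbbddddc' (i=1, period=8)
emit factor 3: 'ac' (i=9, period=2)

["c", "bbbddddc", "ac"]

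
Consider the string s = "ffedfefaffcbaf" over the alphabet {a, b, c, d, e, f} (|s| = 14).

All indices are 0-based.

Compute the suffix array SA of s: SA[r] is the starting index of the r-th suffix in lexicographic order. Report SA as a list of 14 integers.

sorted suffixes:
  #0 SA[0]=12  'af'
  #1 SA[1]=7  'affcbaf'
  #2 SA[2]=11  'baf'
  #3 SA[3]=10  'cbaf'
  #4 SA[4]=3  'dfefaffcbaf'
  #5 SA[5]=2  'edfefaffcbaf'
  #6 SA[6]=5  'efaffcbaf'
  #7 SA[7]=13  'f'
  #8 SA[8]=6  'faffcbaf'
  #9 SA[9]=9  'fcbaf'
  #10 SA[10]=1  'fedfefaffcbaf'
  #11 SA[11]=4  'fefaffcbaf'
  #12 SA[12]=8  'ffcbaf'
  #13 SA[13]=0  'ffedfefaffcbaf'

[12, 7, 11, 10, 3, 2, 5, 13, 6, 9, 1, 4, 8, 0]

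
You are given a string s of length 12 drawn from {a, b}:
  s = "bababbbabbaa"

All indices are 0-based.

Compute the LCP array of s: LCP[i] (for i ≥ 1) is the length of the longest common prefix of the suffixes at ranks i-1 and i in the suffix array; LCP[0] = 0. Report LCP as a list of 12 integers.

sorted suffixes:
  #0 SA[0]=11  'a'
  #1 SA[1]=10  'aa'
  #2 SA[2]=1  'ababbbabbaa'
  #3 SA[3]=7  'abbaa'
  #4 SA[4]=3  'abbbabbaa'
  #5 SA[5]=9  'baa'
  #6 SA[6]=0  'bababbbabbaa'
  #7 SA[7]=6  'babbaa'
  #8 SA[8]=2  'babbbabbaa'
  #9 SA[9]=8  'bbaa'
  #10 SA[10]=5  'bbabbaa'
  #11 SA[11]=4  'bbbabbaa'

SA = [11, 10, 1, 7, 3, 9, 0, 6, 2, 8, 5, 4]
i: (SA[i-1],SA[i]) lcp shared
  1: (11,10) 1 'a'
  2: (10,1) 1 'a'
  3: (1,7) 2 'ab'
  4: (7,3) 3 'abb'
  5: (3,9) 0 ''
  6: (9,0) 2 'ba'
  7: (0,6) 3 'bab'
  8: (6,2) 4 'babb'
  9: (2,8) 1 'b'
  10: (8,5) 3 'bba'
  11: (5,4) 2 'bb'

[0, 1, 1, 2, 3, 0, 2, 3, 4, 1, 3, 2]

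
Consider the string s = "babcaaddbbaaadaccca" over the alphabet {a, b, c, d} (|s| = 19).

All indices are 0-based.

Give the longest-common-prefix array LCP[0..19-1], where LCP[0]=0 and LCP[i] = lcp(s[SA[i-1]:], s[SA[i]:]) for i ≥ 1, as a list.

[0, 1, 2, 3, 1, 1, 1, 2, 0, 2, 1, 1, 0, 2, 1, 2, 0, 1, 1]

sorted suffixes:
  #0 SA[0]=18  'a'
  #1 SA[1]=10  'aaadaccca'
  #2 SA[2]=11  'aadaccca'
  #3 SA[3]=4  'aaddbbaaadaccca'
  #4 SA[4]=1  'abcaaddbbaaadaccca'
  #5 SA[5]=14  'accca'
  #6 SA[6]=12  'adaccca'
  #7 SA[7]=5  'addbbaaadaccca'
  #8 SA[8]=9  'baaadaccca'
  #9 SA[9]=0  'babcaaddbbaaadaccca'
  #10 SA[10]=8  'bbaaadaccca'
  #11 SA[11]=2  'bcaaddbbaaadaccca'
  #12 SA[12]=17  'ca'
  #13 SA[13]=3  'caaddbbaaadaccca'
  #14 SA[14]=16  'cca'
  #15 SA[15]=15  'ccca'
  #16 SA[16]=13  'daccca'
  #17 SA[17]=7  'dbbaaadaccca'
  #18 SA[18]=6  'ddbbaaadaccca'

SA = [18, 10, 11, 4, 1, 14, 12, 5, 9, 0, 8, 2, 17, 3, 16, 15, 13, 7, 6]
i: (SA[i-1],SA[i]) lcp shared
  1: (18,10) 1 'a'
  2: (10,11) 2 'aa'
  3: (11,4) 3 'aad'
  4: (4,1) 1 'a'
  5: (1,14) 1 'a'
  6: (14,12) 1 'a'
  7: (12,5) 2 'ad'
  8: (5,9) 0 ''
  9: (9,0) 2 'ba'
  10: (0,8) 1 'b'
  11: (8,2) 1 'b'
  12: (2,17) 0 ''
  13: (17,3) 2 'ca'
  14: (3,16) 1 'c'
  15: (16,15) 2 'cc'
  16: (15,13) 0 ''
  17: (13,7) 1 'd'
  18: (7,6) 1 'd'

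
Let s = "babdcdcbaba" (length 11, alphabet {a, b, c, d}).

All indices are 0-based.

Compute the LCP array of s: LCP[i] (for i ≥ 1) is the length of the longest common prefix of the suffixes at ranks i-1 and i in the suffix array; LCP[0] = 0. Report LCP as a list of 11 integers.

sorted suffixes:
  #0 SA[0]=10  'a'
  #1 SA[1]=8  'aba'
  #2 SA[2]=1  'abdcdcbaba'
  #3 SA[3]=9  'ba'
  #4 SA[4]=7  'baba'
  #5 SA[5]=0  'babdcdcbaba'
  #6 SA[6]=2  'bdcdcbaba'
  #7 SA[7]=6  'cbaba'
  #8 SA[8]=4  'cdcbaba'
  #9 SA[9]=5  'dcbaba'
  #10 SA[10]=3  'dcdcbaba'

SA = [10, 8, 1, 9, 7, 0, 2, 6, 4, 5, 3]
rank  pair      lcp
   1  s[10:],s[8:]  1  'a'
   2  s[8:],s[1:]  2  'ab'
   3  s[1:],s[9:]  0  ''
   4  s[9:],s[7:]  2  'ba'
   5  s[7:],s[0:]  3  'bab'
   6  s[0:],s[2:]  1  'b'
   7  s[2:],s[6:]  0  ''
   8  s[6:],s[4:]  1  'c'
   9  s[4:],s[5:]  0  ''
  10  s[5:],s[3:]  2  'dc'

[0, 1, 2, 0, 2, 3, 1, 0, 1, 0, 2]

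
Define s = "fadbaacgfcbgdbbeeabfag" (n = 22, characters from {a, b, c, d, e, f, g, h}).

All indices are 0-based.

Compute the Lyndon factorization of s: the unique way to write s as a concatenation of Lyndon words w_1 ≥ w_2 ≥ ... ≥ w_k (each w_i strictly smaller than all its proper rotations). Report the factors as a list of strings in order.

["f", "adb", "aacgfcbgdbbeeabfag"]

emit factor 1: 'f' (i=0, period=1)
emit factor 2: 'adb' (i=1, period=3)
emit factor 3: 'aacgfcbgdbbeeabfag' (i=4, period=18)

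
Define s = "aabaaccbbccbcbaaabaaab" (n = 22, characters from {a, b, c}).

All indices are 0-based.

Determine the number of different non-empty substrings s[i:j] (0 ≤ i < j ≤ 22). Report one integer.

208

rank | idx | suffix
   0 |  18 | aaab
   1 |  14 | aaabaaab
   2 |  19 | aab
   3 |  15 | aabaaab
   4 |   0 | aabaaccbbccbcbaaabaaab
   5 |   3 | aaccbbccbcbaaabaaab
   6 |  20 | ab
   7 |  16 | abaaab
   8 |   1 | abaaccbbccbcbaaabaaab
   9 |   4 | accbbccbcbaaabaaab
  10 |  21 | b
  11 |  17 | baaab
  12 |  13 | baaabaaab
  13 |   2 | baaccbbccbcbaaabaaab
  14 |   7 | bbccbcbaaabaaab
  15 |  11 | bcbaaabaaab
  16 |   8 | bccbcbaaabaaab
  17 |  12 | cbaaabaaab
  18 |   6 | cbbccbcbaaabaaab
  19 |  10 | cbcbaaabaaab
  20 |   5 | ccbbccbcbaaabaaab
  21 |   9 | ccbcbaaabaaab

SA = [18, 14, 19, 15, 0, 3, 20, 16, 1, 4, 21, 17, 13, 2, 7, 11, 8, 12, 6, 10, 5, 9]
[i] adj suffixes → lcp
  [1] 18/14 → 4 ('aaab')
  [2] 14/19 → 2 ('aa')
  [3] 19/15 → 3 ('aab')
  [4] 15/0 → 5 ('aabaa')
  [5] 0/3 → 2 ('aa')
  [6] 3/20 → 1 ('a')
  [7] 20/16 → 2 ('ab')
  [8] 16/1 → 4 ('abaa')
  [9] 1/4 → 1 ('a')
  [10] 4/21 → 0 ('')
  [11] 21/17 → 1 ('b')
  [12] 17/13 → 5 ('baaab')
  [13] 13/2 → 3 ('baa')
  [14] 2/7 → 1 ('b')
  [15] 7/11 → 1 ('b')
  [16] 11/8 → 2 ('bc')
  [17] 8/12 → 0 ('')
  [18] 12/6 → 2 ('cb')
  [19] 6/10 → 2 ('cb')
  [20] 10/5 → 1 ('c')
  [21] 5/9 → 3 ('ccb')

n(n+1)/2 = 22·23/2 = 253
Σ LCP = 0 + 4 + 2 + 3 + 5 + 2 + 1 + 2 + 4 + 1 + 0 + 1 + 5 + 3 + 1 + 1 + 2 + 0 + 2 + 2 + 1 + 3 = 45
distinct = 253 − 45 = 208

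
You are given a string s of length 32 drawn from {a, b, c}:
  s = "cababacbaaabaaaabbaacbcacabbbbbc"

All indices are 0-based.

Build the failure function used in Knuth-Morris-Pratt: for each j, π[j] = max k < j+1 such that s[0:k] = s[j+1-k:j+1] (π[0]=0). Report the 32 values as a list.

[0, 0, 0, 0, 0, 0, 1, 0, 0, 0, 0, 0, 0, 0, 0, 0, 0, 0, 0, 0, 1, 0, 1, 2, 1, 2, 3, 0, 0, 0, 0, 1]

π[0] = 0
j=1 s[j]='a': π[1]=0 (border '')
j=2 s[j]='b': π[2]=0 (border '')
j=3 s[j]='a': π[3]=0 (border '')
j=4 s[j]='b': π[4]=0 (border '')
j=5 s[j]='a': π[5]=0 (border '')
j=6 s[j]='c': π[6]=1 (border 'c')
j=7 s[j]='b': k: 1→0; π[7]=0 (border '')
j=8 s[j]='a': π[8]=0 (border '')
j=9 s[j]='a': π[9]=0 (border '')
j=10 s[j]='a': π[10]=0 (border '')
j=11 s[j]='b': π[11]=0 (border '')
j=12 s[j]='a': π[12]=0 (border '')
j=13 s[j]='a': π[13]=0 (border '')
j=14 s[j]='a': π[14]=0 (border '')
j=15 s[j]='a': π[15]=0 (border '')
j=16 s[j]='b': π[16]=0 (border '')
j=17 s[j]='b': π[17]=0 (border '')
j=18 s[j]='a': π[18]=0 (border '')
j=19 s[j]='a': π[19]=0 (border '')
j=20 s[j]='c': π[20]=1 (border 'c')
j=21 s[j]='b': k: 1→0; π[21]=0 (border '')
j=22 s[j]='c': π[22]=1 (border 'c')
j=23 s[j]='a': π[23]=2 (border 'ca')
j=24 s[j]='c': k: 2→0; π[24]=1 (border 'c')
j=25 s[j]='a': π[25]=2 (border 'ca')
j=26 s[j]='b': π[26]=3 (border 'cab')
j=27 s[j]='b': k: 3→0; π[27]=0 (border '')
j=28 s[j]='b': π[28]=0 (border '')
j=29 s[j]='b': π[29]=0 (border '')
j=30 s[j]='b': π[30]=0 (border '')
j=31 s[j]='c': π[31]=1 (border 'c')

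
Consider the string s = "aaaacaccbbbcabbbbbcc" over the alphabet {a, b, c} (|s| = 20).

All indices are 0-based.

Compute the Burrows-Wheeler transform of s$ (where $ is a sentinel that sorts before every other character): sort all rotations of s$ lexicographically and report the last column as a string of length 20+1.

c$aacacabcbbbbbcbacba

rank  rotation               last
    0  $aaaacaccbbbcabbbbbcc  c
    1  aaaacaccbbbcabbbbbcc$  $
    2  aaacaccbbbcabbbbbcc$a  a
    3  aacaccbbbcabbbbbcc$aa  a
    4  abbbbbcc$aaaacaccbbbc  c
    5  acaccbbbcabbbbbcc$aaa  a
    6  accbbbcabbbbbcc$aaaac  c
    7  bbbbbcc$aaaacaccbbbca  a
    8  bbbbcc$aaaacaccbbbcab  b
    9  bbbcabbbbbcc$aaaacacc  c
   10  bbbcc$aaaacaccbbbcabb  b
   11  bbcabbbbbcc$aaaacaccb  b
   12  bbcc$aaaacaccbbbcabbb  b
   13  bcabbbbbcc$aaaacaccbb  b
   14  bcc$aaaacaccbbbcabbbb  b
   15  c$aaaacaccbbbcabbbbbc  c
   16  cabbbbbcc$aaaacaccbbb  b
   17  caccbbbcabbbbbcc$aaaa  a
   18  cbbbcabbbbbcc$aaaacac  c
   19  cc$aaaacaccbbbcabbbbb  b
   20  ccbbbcabbbbbcc$aaaaca  a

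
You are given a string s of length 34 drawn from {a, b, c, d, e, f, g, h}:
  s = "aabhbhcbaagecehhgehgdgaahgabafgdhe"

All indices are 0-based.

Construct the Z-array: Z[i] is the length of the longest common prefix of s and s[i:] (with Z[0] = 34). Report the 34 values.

[34, 1, 0, 0, 0, 0, 0, 0, 2, 1, 0, 0, 0, 0, 0, 0, 0, 0, 0, 0, 0, 0, 2, 1, 0, 0, 1, 0, 1, 0, 0, 0, 0, 0]

Z[0]=34
i=1: outside box; Z[1]=1 extend→box=[1,2)
i=2: outside box; Z[2]=0
i=3: outside box; Z[3]=0
i=4: outside box; Z[4]=0
i=5: outside box; Z[5]=0
i=6: outside box; Z[6]=0
i=7: outside box; Z[7]=0
i=8: outside box; Z[8]=2 extend→box=[8,10)
i=9: min(r-i=1, Z[1]=1)=1; Z[9]=1
i=10: outside box; Z[10]=0
i=11: outside box; Z[11]=0
i=12: outside box; Z[12]=0
i=13: outside box; Z[13]=0
i=14: outside box; Z[14]=0
i=15: outside box; Z[15]=0
i=16: outside box; Z[16]=0
i=17: outside box; Z[17]=0
i=18: outside box; Z[18]=0
i=19: outside box; Z[19]=0
i=20: outside box; Z[20]=0
i=21: outside box; Z[21]=0
i=22: outside box; Z[22]=2 extend→box=[22,24)
i=23: min(r-i=1, Z[1]=1)=1; Z[23]=1
i=24: outside box; Z[24]=0
i=25: outside box; Z[25]=0
i=26: outside box; Z[26]=1 extend→box=[26,27)
i=27: outside box; Z[27]=0
i=28: outside box; Z[28]=1 extend→box=[28,29)
i=29: outside box; Z[29]=0
i=30: outside box; Z[30]=0
i=31: outside box; Z[31]=0
i=32: outside box; Z[32]=0
i=33: outside box; Z[33]=0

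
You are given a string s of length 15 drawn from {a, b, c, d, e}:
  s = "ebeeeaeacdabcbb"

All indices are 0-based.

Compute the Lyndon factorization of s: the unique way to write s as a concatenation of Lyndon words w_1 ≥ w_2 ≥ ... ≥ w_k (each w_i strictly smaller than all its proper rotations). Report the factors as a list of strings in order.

["e", "beee", "ae", "acd", "abcbb"]

emit factor 1: 'e' (i=0, period=1)
emit factor 2: 'beee' (i=1, period=4)
emit factor 3: 'ae' (i=5, period=2)
emit factor 4: 'acd' (i=7, period=3)
emit factor 5: 'abcbb' (i=10, period=5)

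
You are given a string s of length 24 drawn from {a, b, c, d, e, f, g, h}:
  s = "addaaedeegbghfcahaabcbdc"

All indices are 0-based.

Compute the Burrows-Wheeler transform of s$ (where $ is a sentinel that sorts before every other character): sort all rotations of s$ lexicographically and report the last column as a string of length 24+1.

chda$acacgdfbdbaeadehebag

rank  rotation                   last
    0  $addaaedeegbghfcahaabcbdc  c
    1  aabcbdc$addaaedeegbghfcah  h
    2  aaedeegbghfcahaabcbdc$add  d
    3  abcbdc$addaaedeegbghfcaha  a
    4  addaaedeegbghfcahaabcbdc$  $
    5  aedeegbghfcahaabcbdc$adda  a
    6  ahaabcbdc$addaaedeegbghfc  c
    7  bcbdc$addaaedeegbghfcahaa  a
    8  bdc$addaaedeegbghfcahaabc  c
    9  bghfcahaabcbdc$addaaedeeg  g
   10  c$addaaedeegbghfcahaabcbd  d
   11  cahaabcbdc$addaaedeegbghf  f
   12  cbdc$addaaedeegbghfcahaab  b
   13  daaedeegbghfcahaabcbdc$ad  d
   14  dc$addaaedeegbghfcahaabcb  b
   15  ddaaedeegbghfcahaabcbdc$a  a
   16  deegbghfcahaabcbdc$addaae  e
   17  edeegbghfcahaabcbdc$addaa  a
   18  eegbghfcahaabcbdc$addaaed  d
   19  egbghfcahaabcbdc$addaaede  e
   20  fcahaabcbdc$addaaedeegbgh  h
   21  gbghfcahaabcbdc$addaaedee  e
   22  ghfcahaabcbdc$addaaedeegb  b
   23  haabcbdc$addaaedeegbghfca  a
   24  hfcahaabcbdc$addaaedeegbg  g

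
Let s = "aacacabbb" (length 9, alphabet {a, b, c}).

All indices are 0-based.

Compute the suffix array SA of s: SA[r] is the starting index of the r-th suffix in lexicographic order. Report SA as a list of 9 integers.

rank | idx | suffix
   0 |   0 | aacacabbb
   1 |   5 | abbb
   2 |   3 | acabbb
   3 |   1 | acacabbb
   4 |   8 | b
   5 |   7 | bb
   6 |   6 | bbb
   7 |   4 | cabbb
   8 |   2 | cacabbb

[0, 5, 3, 1, 8, 7, 6, 4, 2]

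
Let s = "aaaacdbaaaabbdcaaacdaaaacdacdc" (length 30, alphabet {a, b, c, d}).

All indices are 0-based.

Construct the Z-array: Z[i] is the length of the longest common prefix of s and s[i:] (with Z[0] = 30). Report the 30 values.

[30, 3, 2, 1, 0, 0, 0, 4, 3, 2, 1, 0, 0, 0, 0, 3, 2, 1, 0, 0, 6, 3, 2, 1, 0, 0, 1, 0, 0, 0]

Z[0]=30
i=1: outside box; Z[1]=3 scan→box=[1,4)
i=2: min(r-i=2, Z[1]=3)=2; Z[2]=2
i=3: min(r-i=1, Z[2]=2)=1; Z[3]=1
i=4: outside box; Z[4]=0
i=5: outside box; Z[5]=0
i=6: outside box; Z[6]=0
i=7: outside box; Z[7]=4 scan→box=[7,11)
i=8: min(r-i=3, Z[1]=3)=3; Z[8]=3
i=9: min(r-i=2, Z[2]=2)=2; Z[9]=2
i=10: min(r-i=1, Z[3]=1)=1; Z[10]=1
i=11: outside box; Z[11]=0
i=12: outside box; Z[12]=0
i=13: outside box; Z[13]=0
i=14: outside box; Z[14]=0
i=15: outside box; Z[15]=3 scan→box=[15,18)
i=16: min(r-i=2, Z[1]=3)=2; Z[16]=2
i=17: min(r-i=1, Z[2]=2)=1; Z[17]=1
i=18: outside box; Z[18]=0
i=19: outside box; Z[19]=0
i=20: outside box; Z[20]=6 scan→box=[20,26)
i=21: min(r-i=5, Z[1]=3)=3; Z[21]=3
i=22: min(r-i=4, Z[2]=2)=2; Z[22]=2
i=23: min(r-i=3, Z[3]=1)=1; Z[23]=1
i=24: min(r-i=2, Z[4]=0)=0; Z[24]=0
i=25: min(r-i=1, Z[5]=0)=0; Z[25]=0
i=26: outside box; Z[26]=1 scan→box=[26,27)
i=27: outside box; Z[27]=0
i=28: outside box; Z[28]=0
i=29: outside box; Z[29]=0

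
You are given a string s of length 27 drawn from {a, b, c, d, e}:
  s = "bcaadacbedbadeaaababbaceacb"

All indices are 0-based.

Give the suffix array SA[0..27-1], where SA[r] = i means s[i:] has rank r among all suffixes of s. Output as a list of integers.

rank | idx | suffix
   0 |  14 | aaababbaceacb
   1 |  15 | aababbaceacb
   2 |   2 | aadacbedbadeaaababbaceacb
   3 |  16 | ababbaceacb
   4 |  18 | abbaceacb
   5 |  24 | acb
   6 |   5 | acbedbadeaaababbaceacb
   7 |  21 | aceacb
   8 |   3 | adacbedbadeaaababbaceacb
   9 |  11 | adeaaababbaceacb
  10 |  26 | b
  11 |  17 | babbaceacb
  12 |  20 | baceacb
  13 |  10 | badeaaababbaceacb
  14 |  19 | bbaceacb
  15 |   0 | bcaadacbedbadeaaababbaceacb
  16 |   7 | bedbadeaaababbaceacb
  17 |   1 | caadacbedbadeaaababbaceacb
  18 |  25 | cb
  19 |   6 | cbedbadeaaababbaceacb
  20 |  22 | ceacb
  21 |   4 | dacbedbadeaaababbaceacb
  22 |   9 | dbadeaaababbaceacb
  23 |  12 | deaaababbaceacb
  24 |  13 | eaaababbaceacb
  25 |  23 | eacb
  26 |   8 | edbadeaaababbaceacb

[14, 15, 2, 16, 18, 24, 5, 21, 3, 11, 26, 17, 20, 10, 19, 0, 7, 1, 25, 6, 22, 4, 9, 12, 13, 23, 8]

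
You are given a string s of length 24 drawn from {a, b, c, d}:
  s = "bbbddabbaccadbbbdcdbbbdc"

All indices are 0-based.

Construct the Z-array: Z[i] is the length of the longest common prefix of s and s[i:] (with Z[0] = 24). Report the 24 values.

[24, 2, 1, 0, 0, 0, 2, 1, 0, 0, 0, 0, 0, 4, 2, 1, 0, 0, 0, 4, 2, 1, 0, 0]

Z[0]=24
i=1: fresh scan; Z[1]=2 scan→box=[1,3)
i=2: min(r-i=1, Z[1]=2)=1; Z[2]=1
i=3: fresh scan; Z[3]=0
i=4: fresh scan; Z[4]=0
i=5: fresh scan; Z[5]=0
i=6: fresh scan; Z[6]=2 scan→box=[6,8)
i=7: min(r-i=1, Z[1]=2)=1; Z[7]=1
i=8: fresh scan; Z[8]=0
i=9: fresh scan; Z[9]=0
i=10: fresh scan; Z[10]=0
i=11: fresh scan; Z[11]=0
i=12: fresh scan; Z[12]=0
i=13: fresh scan; Z[13]=4 scan→box=[13,17)
i=14: min(r-i=3, Z[1]=2)=2; Z[14]=2
i=15: min(r-i=2, Z[2]=1)=1; Z[15]=1
i=16: min(r-i=1, Z[3]=0)=0; Z[16]=0
i=17: fresh scan; Z[17]=0
i=18: fresh scan; Z[18]=0
i=19: fresh scan; Z[19]=4 scan→box=[19,23)
i=20: min(r-i=3, Z[1]=2)=2; Z[20]=2
i=21: min(r-i=2, Z[2]=1)=1; Z[21]=1
i=22: min(r-i=1, Z[3]=0)=0; Z[22]=0
i=23: fresh scan; Z[23]=0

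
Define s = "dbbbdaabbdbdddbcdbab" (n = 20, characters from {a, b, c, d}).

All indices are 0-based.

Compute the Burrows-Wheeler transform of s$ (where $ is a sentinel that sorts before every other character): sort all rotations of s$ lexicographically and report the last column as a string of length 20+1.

rank  rotation               last
    0  $dbbbdaabbdbdddbcdbab  b
    1  aabbdbdddbcdbab$dbbbd  d
    2  ab$dbbbdaabbdbdddbcdb  b
    3  abbdbdddbcdbab$dbbbda  a
    4  b$dbbbdaabbdbdddbcdba  a
    5  bab$dbbbdaabbdbdddbcd  d
    6  bbbdaabbdbdddbcdbab$d  d
    7  bbdaabbdbdddbcdbab$db  b
    8  bbdbdddbcdbab$dbbbdaa  a
    9  bcdbab$dbbbdaabbdbddd  d
   10  bdaabbdbdddbcdbab$dbb  b
   11  bdbdddbcdbab$dbbbdaab  b
   12  bdddbcdbab$dbbbdaabbd  d
   13  cdbab$dbbbdaabbdbdddb  b
   14  daabbdbdddbcdbab$dbbb  b
   15  dbab$dbbbdaabbdbdddbc  c
   16  dbbbdaabbdbdddbcdbab$  $
   17  dbcdbab$dbbbdaabbdbdd  d
   18  dbdddbcdbab$dbbbdaabb  b
   19  ddbcdbab$dbbbdaabbdbd  d
   20  dddbcdbab$dbbbdaabbdb  b

bdbaaddbadbbdbbc$dbdb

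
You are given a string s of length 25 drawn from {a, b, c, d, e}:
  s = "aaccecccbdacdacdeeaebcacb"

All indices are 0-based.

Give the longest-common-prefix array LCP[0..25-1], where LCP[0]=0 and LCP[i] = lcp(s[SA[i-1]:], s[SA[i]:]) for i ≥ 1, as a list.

[0, 1, 2, 2, 3, 1, 0, 1, 1, 0, 1, 2, 1, 2, 2, 1, 2, 1, 0, 4, 1, 0, 1, 1, 1]

rank→(start, suffix):
  0 → (0, 'aaccecccbdacdacdeeaebcacb')
  1 → (22, 'acb')
  2 → (1, 'accecccbdacdacdeeaebcacb')
  3 → (10, 'acdacdeeaebcacb')
  4 → (13, 'acdeeaebcacb')
  5 → (18, 'aebcacb')
  6 → (24, 'b')
  7 → (20, 'bcacb')
  8 → (8, 'bdacdacdeeaebcacb')
  9 → (21, 'cacb')
  10 → (23, 'cb')
  11 → (7, 'cbdacdacdeeaebcacb')
  12 → (6, 'ccbdacdacdeeaebcacb')
  13 → (5, 'cccbdacdacdeeaebcacb')
  14 → (2, 'ccecccbdacdacdeeaebcacb')
  15 → (11, 'cdacdeeaebcacb')
  16 → (14, 'cdeeaebcacb')
  17 → (3, 'cecccbdacdacdeeaebcacb')
  18 → (9, 'dacdacdeeaebcacb')
  19 → (12, 'dacdeeaebcacb')
  20 → (15, 'deeaebcacb')
  21 → (17, 'eaebcacb')
  22 → (19, 'ebcacb')
  23 → (4, 'ecccbdacdacdeeaebcacb')
  24 → (16, 'eeaebcacb')

SA = [0, 22, 1, 10, 13, 18, 24, 20, 8, 21, 23, 7, 6, 5, 2, 11, 14, 3, 9, 12, 15, 17, 19, 4, 16]
i: (SA[i-1],SA[i]) lcp shared
  1: (0,22) 1 'a'
  2: (22,1) 2 'ac'
  3: (1,10) 2 'ac'
  4: (10,13) 3 'acd'
  5: (13,18) 1 'a'
  6: (18,24) 0 ''
  7: (24,20) 1 'b'
  8: (20,8) 1 'b'
  9: (8,21) 0 ''
  10: (21,23) 1 'c'
  11: (23,7) 2 'cb'
  12: (7,6) 1 'c'
  13: (6,5) 2 'cc'
  14: (5,2) 2 'cc'
  15: (2,11) 1 'c'
  16: (11,14) 2 'cd'
  17: (14,3) 1 'c'
  18: (3,9) 0 ''
  19: (9,12) 4 'dacd'
  20: (12,15) 1 'd'
  21: (15,17) 0 ''
  22: (17,19) 1 'e'
  23: (19,4) 1 'e'
  24: (4,16) 1 'e'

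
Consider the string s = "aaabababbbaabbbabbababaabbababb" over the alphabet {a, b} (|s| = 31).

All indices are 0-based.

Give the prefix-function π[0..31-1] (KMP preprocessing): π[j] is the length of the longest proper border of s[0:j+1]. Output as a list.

[0, 1, 2, 0, 1, 0, 1, 0, 0, 0, 1, 2, 0, 0, 0, 1, 0, 0, 1, 0, 1, 0, 1, 2, 0, 0, 1, 0, 1, 0, 0]

π[0] = 0
j=1 s[j]='a': π[1]=1 (border 'a')
j=2 s[j]='a': π[2]=2 (border 'aa')
j=3 s[j]='b': k: 2→1→0; π[3]=0 (border '')
j=4 s[j]='a': π[4]=1 (border 'a')
j=5 s[j]='b': k: 1→0; π[5]=0 (border '')
j=6 s[j]='a': π[6]=1 (border 'a')
j=7 s[j]='b': k: 1→0; π[7]=0 (border '')
j=8 s[j]='b': π[8]=0 (border '')
j=9 s[j]='b': π[9]=0 (border '')
j=10 s[j]='a': π[10]=1 (border 'a')
j=11 s[j]='a': π[11]=2 (border 'aa')
j=12 s[j]='b': k: 2→1→0; π[12]=0 (border '')
j=13 s[j]='b': π[13]=0 (border '')
j=14 s[j]='b': π[14]=0 (border '')
j=15 s[j]='a': π[15]=1 (border 'a')
j=16 s[j]='b': k: 1→0; π[16]=0 (border '')
j=17 s[j]='b': π[17]=0 (border '')
j=18 s[j]='a': π[18]=1 (border 'a')
j=19 s[j]='b': k: 1→0; π[19]=0 (border '')
j=20 s[j]='a': π[20]=1 (border 'a')
j=21 s[j]='b': k: 1→0; π[21]=0 (border '')
j=22 s[j]='a': π[22]=1 (border 'a')
j=23 s[j]='a': π[23]=2 (border 'aa')
j=24 s[j]='b': k: 2→1→0; π[24]=0 (border '')
j=25 s[j]='b': π[25]=0 (border '')
j=26 s[j]='a': π[26]=1 (border 'a')
j=27 s[j]='b': k: 1→0; π[27]=0 (border '')
j=28 s[j]='a': π[28]=1 (border 'a')
j=29 s[j]='b': k: 1→0; π[29]=0 (border '')
j=30 s[j]='b': π[30]=0 (border '')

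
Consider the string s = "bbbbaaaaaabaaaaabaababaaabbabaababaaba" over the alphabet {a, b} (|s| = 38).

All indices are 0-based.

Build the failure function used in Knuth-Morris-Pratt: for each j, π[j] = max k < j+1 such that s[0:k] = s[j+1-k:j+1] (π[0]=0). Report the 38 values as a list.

[0, 1, 2, 3, 0, 0, 0, 0, 0, 0, 1, 0, 0, 0, 0, 0, 1, 0, 0, 1, 0, 1, 0, 0, 0, 1, 2, 0, 1, 0, 0, 1, 0, 1, 0, 0, 1, 0]

π[0] = 0
j=1 s[j]='b': π[1]=1 (border 'b')
j=2 s[j]='b': π[2]=2 (border 'bb')
j=3 s[j]='b': π[3]=3 (border 'bbb')
j=4 s[j]='a': k: 3→2→1→0; π[4]=0 (border '')
j=5 s[j]='a': π[5]=0 (border '')
j=6 s[j]='a': π[6]=0 (border '')
j=7 s[j]='a': π[7]=0 (border '')
j=8 s[j]='a': π[8]=0 (border '')
j=9 s[j]='a': π[9]=0 (border '')
j=10 s[j]='b': π[10]=1 (border 'b')
j=11 s[j]='a': k: 1→0; π[11]=0 (border '')
j=12 s[j]='a': π[12]=0 (border '')
j=13 s[j]='a': π[13]=0 (border '')
j=14 s[j]='a': π[14]=0 (border '')
j=15 s[j]='a': π[15]=0 (border '')
j=16 s[j]='b': π[16]=1 (border 'b')
j=17 s[j]='a': k: 1→0; π[17]=0 (border '')
j=18 s[j]='a': π[18]=0 (border '')
j=19 s[j]='b': π[19]=1 (border 'b')
j=20 s[j]='a': k: 1→0; π[20]=0 (border '')
j=21 s[j]='b': π[21]=1 (border 'b')
j=22 s[j]='a': k: 1→0; π[22]=0 (border '')
j=23 s[j]='a': π[23]=0 (border '')
j=24 s[j]='a': π[24]=0 (border '')
j=25 s[j]='b': π[25]=1 (border 'b')
j=26 s[j]='b': π[26]=2 (border 'bb')
j=27 s[j]='a': k: 2→1→0; π[27]=0 (border '')
j=28 s[j]='b': π[28]=1 (border 'b')
j=29 s[j]='a': k: 1→0; π[29]=0 (border '')
j=30 s[j]='a': π[30]=0 (border '')
j=31 s[j]='b': π[31]=1 (border 'b')
j=32 s[j]='a': k: 1→0; π[32]=0 (border '')
j=33 s[j]='b': π[33]=1 (border 'b')
j=34 s[j]='a': k: 1→0; π[34]=0 (border '')
j=35 s[j]='a': π[35]=0 (border '')
j=36 s[j]='b': π[36]=1 (border 'b')
j=37 s[j]='a': k: 1→0; π[37]=0 (border '')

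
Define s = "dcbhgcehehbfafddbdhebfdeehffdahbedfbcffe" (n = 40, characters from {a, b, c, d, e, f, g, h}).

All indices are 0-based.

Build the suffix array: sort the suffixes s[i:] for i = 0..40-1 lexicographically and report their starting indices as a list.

rank | idx | suffix
   0 |  12 | afddbdhebfdeehffdahbedfbcffe
   1 |  29 | ahbedfbcffe
   2 |  35 | bcffe
   3 |  16 | bdhebfdeehffdahbedfbcffe
   4 |  31 | bedfbcffe
   5 |  10 | bfafddbdhebfdeehffdahbedfbcffe
   6 |  20 | bfdeehffdahbedfbcffe
   7 |   2 | bhgcehehbfafddbdhebfdeehffdahbedfbcffe
   8 |   1 | cbhgcehehbfafddbdhebfdeehffdahbedfbcffe
   9 |   5 | cehehbfafddbdhebfdeehffdahbedfbcffe
  10 |  36 | cffe
  11 |  28 | dahbedfbcffe
  12 |  15 | dbdhebfdeehffdahbedfbcffe
  13 |   0 | dcbhgcehehbfafddbdhebfdeehffdahbedfbcffe
  14 |  14 | ddbdhebfdeehffdahbedfbcffe
  15 |  22 | deehffdahbedfbcffe
  16 |  33 | dfbcffe
  17 |  17 | dhebfdeehffdahbedfbcffe
  18 |  39 | e
  19 |  19 | ebfdeehffdahbedfbcffe
  20 |  32 | edfbcffe
  21 |  23 | eehffdahbedfbcffe
  22 |   8 | ehbfafddbdhebfdeehffdahbedfbcffe
  23 |   6 | ehehbfafddbdhebfdeehffdahbedfbcffe
  24 |  24 | ehffdahbedfbcffe
  25 |  11 | fafddbdhebfdeehffdahbedfbcffe
  26 |  34 | fbcffe
  27 |  27 | fdahbedfbcffe
  28 |  13 | fddbdhebfdeehffdahbedfbcffe
  29 |  21 | fdeehffdahbedfbcffe
  30 |  38 | fe
  31 |  26 | ffdahbedfbcffe
  32 |  37 | ffe
  33 |   4 | gcehehbfafddbdhebfdeehffdahbedfbcffe
  34 |  30 | hbedfbcffe
  35 |   9 | hbfafddbdhebfdeehffdahbedfbcffe
  36 |  18 | hebfdeehffdahbedfbcffe
  37 |   7 | hehbfafddbdhebfdeehffdahbedfbcffe
  38 |  25 | hffdahbedfbcffe
  39 |   3 | hgcehehbfafddbdhebfdeehffdahbedfbcffe

[12, 29, 35, 16, 31, 10, 20, 2, 1, 5, 36, 28, 15, 0, 14, 22, 33, 17, 39, 19, 32, 23, 8, 6, 24, 11, 34, 27, 13, 21, 38, 26, 37, 4, 30, 9, 18, 7, 25, 3]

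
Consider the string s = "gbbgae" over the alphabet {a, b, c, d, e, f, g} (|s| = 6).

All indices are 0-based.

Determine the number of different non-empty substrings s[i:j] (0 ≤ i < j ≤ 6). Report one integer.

sorted suffixes:
  #0 SA[0]=4  'ae'
  #1 SA[1]=1  'bbgae'
  #2 SA[2]=2  'bgae'
  #3 SA[3]=5  'e'
  #4 SA[4]=3  'gae'
  #5 SA[5]=0  'gbbgae'

SA = [4, 1, 2, 5, 3, 0]
rank  pair      lcp
   1  s[4:],s[1:]  0  ''
   2  s[1:],s[2:]  1  'b'
   3  s[2:],s[5:]  0  ''
   4  s[5:],s[3:]  0  ''
   5  s[3:],s[0:]  1  'g'

n(n+1)/2 = 6·7/2 = 21
Σ LCP = 0 + 0 + 1 + 0 + 0 + 1 = 2
distinct = 21 − 2 = 19

19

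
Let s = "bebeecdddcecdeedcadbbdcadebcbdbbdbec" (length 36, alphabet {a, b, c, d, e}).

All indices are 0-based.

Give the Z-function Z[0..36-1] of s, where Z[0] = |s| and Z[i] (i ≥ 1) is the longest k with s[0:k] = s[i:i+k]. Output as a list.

[36, 0, 2, 0, 0, 0, 0, 0, 0, 0, 0, 0, 0, 0, 0, 0, 0, 0, 0, 1, 1, 0, 0, 0, 0, 0, 1, 0, 1, 0, 1, 1, 0, 2, 0, 0]

Z[0]=36
i=1: i≥r, start 0; Z[1]=0
i=2: i≥r, start 0; Z[2]=2 extend→box=[2,4)
i=3: min(r-i=1, Z[1]=0)=0; Z[3]=0
i=4: i≥r, start 0; Z[4]=0
i=5: i≥r, start 0; Z[5]=0
i=6: i≥r, start 0; Z[6]=0
i=7: i≥r, start 0; Z[7]=0
i=8: i≥r, start 0; Z[8]=0
i=9: i≥r, start 0; Z[9]=0
i=10: i≥r, start 0; Z[10]=0
i=11: i≥r, start 0; Z[11]=0
i=12: i≥r, start 0; Z[12]=0
i=13: i≥r, start 0; Z[13]=0
i=14: i≥r, start 0; Z[14]=0
i=15: i≥r, start 0; Z[15]=0
i=16: i≥r, start 0; Z[16]=0
i=17: i≥r, start 0; Z[17]=0
i=18: i≥r, start 0; Z[18]=0
i=19: i≥r, start 0; Z[19]=1 extend→box=[19,20)
i=20: i≥r, start 0; Z[20]=1 extend→box=[20,21)
i=21: i≥r, start 0; Z[21]=0
i=22: i≥r, start 0; Z[22]=0
i=23: i≥r, start 0; Z[23]=0
i=24: i≥r, start 0; Z[24]=0
i=25: i≥r, start 0; Z[25]=0
i=26: i≥r, start 0; Z[26]=1 extend→box=[26,27)
i=27: i≥r, start 0; Z[27]=0
i=28: i≥r, start 0; Z[28]=1 extend→box=[28,29)
i=29: i≥r, start 0; Z[29]=0
i=30: i≥r, start 0; Z[30]=1 extend→box=[30,31)
i=31: i≥r, start 0; Z[31]=1 extend→box=[31,32)
i=32: i≥r, start 0; Z[32]=0
i=33: i≥r, start 0; Z[33]=2 extend→box=[33,35)
i=34: min(r-i=1, Z[1]=0)=0; Z[34]=0
i=35: i≥r, start 0; Z[35]=0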